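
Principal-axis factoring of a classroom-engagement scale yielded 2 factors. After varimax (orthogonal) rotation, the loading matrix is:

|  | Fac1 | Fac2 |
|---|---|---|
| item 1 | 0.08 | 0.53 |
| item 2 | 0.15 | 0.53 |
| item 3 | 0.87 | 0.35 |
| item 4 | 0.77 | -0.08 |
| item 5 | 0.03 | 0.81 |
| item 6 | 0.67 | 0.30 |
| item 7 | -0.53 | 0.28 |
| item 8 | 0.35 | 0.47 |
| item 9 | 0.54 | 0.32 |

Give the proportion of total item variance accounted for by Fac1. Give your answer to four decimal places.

0.2804

SS loadings for Fac1 = 0.08² + 0.15² + 0.87² + 0.77² + 0.03² + 0.67² + (-0.53)² + 0.35² + 0.54² = 2.5235
Proportion of variance = 2.5235 / 9 = 0.2804.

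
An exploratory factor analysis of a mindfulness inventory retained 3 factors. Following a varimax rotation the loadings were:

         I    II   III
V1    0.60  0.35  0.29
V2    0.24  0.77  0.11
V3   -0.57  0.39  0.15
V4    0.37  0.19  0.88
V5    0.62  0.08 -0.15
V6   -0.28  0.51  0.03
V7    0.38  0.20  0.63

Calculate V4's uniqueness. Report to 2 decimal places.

h² = 0.37² + 0.19² + 0.88² = 0.1369 + 0.0361 + 0.7744 = 0.9474
Uniqueness u² = 1 − h² = 1 − 0.9474 = 0.0526

0.05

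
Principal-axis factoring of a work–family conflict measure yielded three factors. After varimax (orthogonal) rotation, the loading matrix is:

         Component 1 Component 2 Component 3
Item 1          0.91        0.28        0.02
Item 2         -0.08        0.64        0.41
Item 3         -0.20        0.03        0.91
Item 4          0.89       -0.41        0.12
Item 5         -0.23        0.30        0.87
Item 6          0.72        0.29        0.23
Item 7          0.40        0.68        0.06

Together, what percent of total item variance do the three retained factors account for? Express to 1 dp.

Communalities: 0.9069, 0.5841, 0.8690, 0.9746, 0.8998, 0.6554, 0.6260; Σh² = 5.5158.
Total variance with 7 standardized items is 7, so the solution explains 5.5158/7 = 0.7880 = 78.80%.

78.8%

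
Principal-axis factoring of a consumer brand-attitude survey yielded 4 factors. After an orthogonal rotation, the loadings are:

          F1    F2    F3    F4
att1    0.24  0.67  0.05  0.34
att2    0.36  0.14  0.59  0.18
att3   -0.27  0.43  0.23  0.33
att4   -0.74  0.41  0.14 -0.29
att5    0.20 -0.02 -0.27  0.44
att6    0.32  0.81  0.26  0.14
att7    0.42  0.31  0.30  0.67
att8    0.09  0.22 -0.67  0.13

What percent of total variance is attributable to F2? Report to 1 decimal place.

20.3%

SS loadings for F2 = 0.67² + 0.14² + 0.43² + 0.41² + (-0.02)² + 0.81² + 0.31² + 0.22² = 1.6225
With 8 standardized items, total variance = 8. Proportion = 1.6225/8 = 0.2028 → 20.28%.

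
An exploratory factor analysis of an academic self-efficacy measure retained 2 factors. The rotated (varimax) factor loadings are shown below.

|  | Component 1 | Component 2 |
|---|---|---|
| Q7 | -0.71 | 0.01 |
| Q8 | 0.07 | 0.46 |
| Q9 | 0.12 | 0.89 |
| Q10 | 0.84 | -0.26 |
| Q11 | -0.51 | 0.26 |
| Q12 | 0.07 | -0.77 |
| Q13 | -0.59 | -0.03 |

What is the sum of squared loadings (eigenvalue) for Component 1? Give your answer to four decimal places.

SS loadings for Component 1 = (-0.71)² + 0.07² + 0.12² + 0.84² + (-0.51)² + 0.07² + (-0.59)² = 0.5041 + 0.0049 + 0.0144 + 0.7056 + 0.2601 + 0.0049 + 0.3481 = 1.8421

1.8421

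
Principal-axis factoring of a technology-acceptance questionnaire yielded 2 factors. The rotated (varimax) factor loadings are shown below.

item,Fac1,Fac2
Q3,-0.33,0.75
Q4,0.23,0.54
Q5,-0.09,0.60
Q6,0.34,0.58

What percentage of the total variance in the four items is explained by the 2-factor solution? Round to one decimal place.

SS loadings by factor: 0.2855, 1.5505; total = 1.8360.
Total variance with 4 standardized items is 4, so the solution explains 1.8360/4 = 0.4590 = 45.90%.

45.9%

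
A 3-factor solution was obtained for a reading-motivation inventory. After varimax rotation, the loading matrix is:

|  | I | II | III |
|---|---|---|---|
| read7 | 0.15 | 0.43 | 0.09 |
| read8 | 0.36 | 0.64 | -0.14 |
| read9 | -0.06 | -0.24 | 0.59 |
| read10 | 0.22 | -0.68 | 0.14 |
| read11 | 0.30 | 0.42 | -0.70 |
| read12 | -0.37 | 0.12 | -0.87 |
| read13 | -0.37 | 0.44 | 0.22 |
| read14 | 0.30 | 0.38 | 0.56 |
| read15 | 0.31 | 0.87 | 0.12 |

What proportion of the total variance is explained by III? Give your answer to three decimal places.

0.224

SS loadings for III = 0.09² + (-0.14)² + 0.59² + 0.14² + (-0.70)² + (-0.87)² + 0.22² + 0.56² + 0.12² = 2.0187
Proportion of variance = 2.0187 / 9 = 0.2243.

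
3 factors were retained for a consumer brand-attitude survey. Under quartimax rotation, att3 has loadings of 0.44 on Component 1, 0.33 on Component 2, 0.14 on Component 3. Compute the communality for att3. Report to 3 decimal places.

0.322

h² = 0.44² + 0.33² + 0.14² = 0.1936 + 0.1089 + 0.0196 = 0.3221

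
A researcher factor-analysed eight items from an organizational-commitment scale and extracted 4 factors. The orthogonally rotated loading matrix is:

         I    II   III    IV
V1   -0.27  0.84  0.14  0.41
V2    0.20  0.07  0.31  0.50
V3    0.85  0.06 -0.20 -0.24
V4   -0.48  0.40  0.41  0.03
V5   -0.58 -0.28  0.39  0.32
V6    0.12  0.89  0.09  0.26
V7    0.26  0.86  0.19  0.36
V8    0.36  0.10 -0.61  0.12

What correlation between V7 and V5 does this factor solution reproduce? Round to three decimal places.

-0.202

r̂ = Σ λ_i·λ_j across factors = (0.26)(-0.58) + (0.86)(-0.28) + (0.19)(0.39) + (0.36)(0.32)
  = -0.1508 -0.2408 +0.0741 +0.1152 = -0.2023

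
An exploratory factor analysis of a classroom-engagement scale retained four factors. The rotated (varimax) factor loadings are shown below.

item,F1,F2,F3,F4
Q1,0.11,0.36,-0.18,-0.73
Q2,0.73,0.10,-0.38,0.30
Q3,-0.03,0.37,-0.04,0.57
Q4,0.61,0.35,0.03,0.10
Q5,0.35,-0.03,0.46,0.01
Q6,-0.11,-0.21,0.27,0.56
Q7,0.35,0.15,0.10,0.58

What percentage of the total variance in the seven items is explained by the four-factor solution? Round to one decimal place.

53.2%

Communalities: 0.7070, 0.7773, 0.4643, 0.5055, 0.3351, 0.4427, 0.4914; Σh² = 3.7233.
Total variance with 7 standardized items is 7, so the solution explains 3.7233/7 = 0.5319 = 53.19%.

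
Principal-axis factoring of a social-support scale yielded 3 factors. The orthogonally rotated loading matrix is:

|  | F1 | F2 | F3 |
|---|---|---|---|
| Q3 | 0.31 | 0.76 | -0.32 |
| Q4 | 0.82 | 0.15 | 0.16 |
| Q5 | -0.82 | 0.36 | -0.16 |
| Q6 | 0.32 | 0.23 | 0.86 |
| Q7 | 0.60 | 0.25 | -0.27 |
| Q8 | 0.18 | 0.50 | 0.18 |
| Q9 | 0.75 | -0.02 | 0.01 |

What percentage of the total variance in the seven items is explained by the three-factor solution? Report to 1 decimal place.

Communalities: 0.7761, 0.7205, 0.8276, 0.8949, 0.4954, 0.3148, 0.5630; Σh² = 4.5923.
Total variance with 7 standardized items is 7, so the solution explains 4.5923/7 = 0.6560 = 65.60%.

65.6%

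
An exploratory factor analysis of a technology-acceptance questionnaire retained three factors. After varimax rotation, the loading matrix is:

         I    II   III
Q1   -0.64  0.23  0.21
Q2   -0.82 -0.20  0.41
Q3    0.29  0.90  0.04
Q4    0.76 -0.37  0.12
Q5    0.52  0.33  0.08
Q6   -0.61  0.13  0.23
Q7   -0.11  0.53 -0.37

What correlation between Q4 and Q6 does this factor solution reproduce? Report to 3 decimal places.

-0.484

r̂ = Σ λ_i·λ_j across factors = (0.76)(-0.61) + (-0.37)(0.13) + (0.12)(0.23)
  = -0.4636 -0.0481 +0.0276 = -0.4841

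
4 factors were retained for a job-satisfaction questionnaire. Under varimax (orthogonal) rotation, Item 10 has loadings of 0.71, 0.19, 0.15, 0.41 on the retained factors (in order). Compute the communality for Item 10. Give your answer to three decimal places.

0.731

h² = 0.71² + 0.19² + 0.15² + 0.41² = 0.5041 + 0.0361 + 0.0225 + 0.1681 = 0.7308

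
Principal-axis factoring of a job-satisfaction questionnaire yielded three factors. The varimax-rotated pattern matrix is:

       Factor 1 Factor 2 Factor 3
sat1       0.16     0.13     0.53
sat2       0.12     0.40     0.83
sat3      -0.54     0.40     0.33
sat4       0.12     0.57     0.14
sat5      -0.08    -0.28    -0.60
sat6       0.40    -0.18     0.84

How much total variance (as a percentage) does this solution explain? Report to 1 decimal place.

57.5%

Communalities: 0.3234, 0.8633, 0.5605, 0.3589, 0.4448, 0.8980; Σh² = 3.4489.
Total variance with 6 standardized items is 6, so the solution explains 3.4489/6 = 0.5748 = 57.48%.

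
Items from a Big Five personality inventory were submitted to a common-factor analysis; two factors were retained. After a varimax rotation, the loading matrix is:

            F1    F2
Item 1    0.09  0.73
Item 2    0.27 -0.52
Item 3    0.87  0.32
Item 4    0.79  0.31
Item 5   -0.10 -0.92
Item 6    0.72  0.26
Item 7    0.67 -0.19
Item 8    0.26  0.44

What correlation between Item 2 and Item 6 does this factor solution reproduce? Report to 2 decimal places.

r̂ = Σ λ_i·λ_j across factors = (0.27)(0.72) + (-0.52)(0.26)
  = +0.1944 -0.1352 = 0.0592

0.06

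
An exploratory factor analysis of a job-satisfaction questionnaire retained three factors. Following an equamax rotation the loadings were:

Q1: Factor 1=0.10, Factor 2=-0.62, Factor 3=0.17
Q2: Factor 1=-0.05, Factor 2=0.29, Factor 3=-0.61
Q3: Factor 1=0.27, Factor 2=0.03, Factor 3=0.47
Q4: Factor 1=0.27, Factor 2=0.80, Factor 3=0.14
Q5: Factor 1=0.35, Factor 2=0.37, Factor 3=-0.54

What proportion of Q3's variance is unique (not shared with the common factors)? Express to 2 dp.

0.71

h² = 0.27² + 0.03² + 0.47² = 0.0729 + 0.0009 + 0.2209 = 0.2947
Uniqueness u² = 1 − h² = 1 − 0.2947 = 0.7053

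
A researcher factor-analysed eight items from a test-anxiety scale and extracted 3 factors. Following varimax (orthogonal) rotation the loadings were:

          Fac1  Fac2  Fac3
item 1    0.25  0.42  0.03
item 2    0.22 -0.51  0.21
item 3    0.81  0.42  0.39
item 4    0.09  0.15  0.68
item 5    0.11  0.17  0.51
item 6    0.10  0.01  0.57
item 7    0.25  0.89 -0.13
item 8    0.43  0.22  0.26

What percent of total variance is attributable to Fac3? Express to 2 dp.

16.61%

SS loadings for Fac3 = 0.03² + 0.21² + 0.39² + 0.68² + 0.51² + 0.57² + (-0.13)² + 0.26² = 1.3290
With 8 standardized items, total variance = 8. Proportion = 1.3290/8 = 0.1661 → 16.61%.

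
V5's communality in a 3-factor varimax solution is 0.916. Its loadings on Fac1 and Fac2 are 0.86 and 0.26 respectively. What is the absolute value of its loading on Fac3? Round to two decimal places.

0.33

Under orthogonal rotation h² = Σλ², so λ_Fac3² = h² − (0.8072) = 0.916 − 0.8072 = 0.1088.
|λ| = √0.1088 = 0.3298.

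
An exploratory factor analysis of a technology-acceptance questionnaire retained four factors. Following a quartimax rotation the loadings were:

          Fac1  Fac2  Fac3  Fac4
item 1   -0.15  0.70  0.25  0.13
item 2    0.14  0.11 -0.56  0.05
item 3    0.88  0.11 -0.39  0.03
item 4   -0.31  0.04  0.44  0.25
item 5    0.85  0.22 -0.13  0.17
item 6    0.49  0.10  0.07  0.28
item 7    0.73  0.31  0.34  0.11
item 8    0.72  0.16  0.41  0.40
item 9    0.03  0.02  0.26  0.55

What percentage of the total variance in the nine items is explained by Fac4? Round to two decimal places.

7.39%

SS loadings for Fac4 = 0.13² + 0.05² + 0.03² + 0.25² + 0.17² + 0.28² + 0.11² + 0.40² + 0.55² = 0.6647
With 9 standardized items, total variance = 9. Proportion = 0.6647/9 = 0.0739 → 7.39%.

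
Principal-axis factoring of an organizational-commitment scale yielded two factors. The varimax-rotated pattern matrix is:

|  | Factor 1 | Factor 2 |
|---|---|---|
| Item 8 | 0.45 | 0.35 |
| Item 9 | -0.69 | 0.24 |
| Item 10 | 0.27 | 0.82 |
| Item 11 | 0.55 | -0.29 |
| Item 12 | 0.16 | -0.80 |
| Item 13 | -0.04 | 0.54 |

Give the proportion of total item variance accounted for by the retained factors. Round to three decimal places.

0.492

SS loadings by factor: 1.0812, 1.8682; total = 2.9494.
Total variance with 6 standardized items is 6, so the solution explains 2.9494/6 = 0.4916.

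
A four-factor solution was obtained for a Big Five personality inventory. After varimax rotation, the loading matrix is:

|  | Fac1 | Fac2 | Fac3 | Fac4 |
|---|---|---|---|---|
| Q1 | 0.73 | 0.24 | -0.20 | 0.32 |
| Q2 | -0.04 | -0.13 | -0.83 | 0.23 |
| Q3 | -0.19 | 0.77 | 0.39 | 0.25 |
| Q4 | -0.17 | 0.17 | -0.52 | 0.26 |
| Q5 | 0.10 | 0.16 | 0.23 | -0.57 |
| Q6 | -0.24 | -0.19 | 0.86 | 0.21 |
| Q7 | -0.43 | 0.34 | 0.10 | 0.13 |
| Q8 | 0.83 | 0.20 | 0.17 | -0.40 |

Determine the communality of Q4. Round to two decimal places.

0.40

h² = (-0.17)² + 0.17² + (-0.52)² + 0.26² = 0.0289 + 0.0289 + 0.2704 + 0.0676 = 0.3958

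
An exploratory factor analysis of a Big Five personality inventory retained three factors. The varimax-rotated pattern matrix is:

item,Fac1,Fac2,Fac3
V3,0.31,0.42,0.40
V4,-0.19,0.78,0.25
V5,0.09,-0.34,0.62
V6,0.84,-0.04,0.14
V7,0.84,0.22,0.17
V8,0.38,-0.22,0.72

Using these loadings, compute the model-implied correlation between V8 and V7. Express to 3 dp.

0.393

r̂ = Σ λ_i·λ_j across factors = (0.38)(0.84) + (-0.22)(0.22) + (0.72)(0.17)
  = +0.3192 -0.0484 +0.1224 = 0.3932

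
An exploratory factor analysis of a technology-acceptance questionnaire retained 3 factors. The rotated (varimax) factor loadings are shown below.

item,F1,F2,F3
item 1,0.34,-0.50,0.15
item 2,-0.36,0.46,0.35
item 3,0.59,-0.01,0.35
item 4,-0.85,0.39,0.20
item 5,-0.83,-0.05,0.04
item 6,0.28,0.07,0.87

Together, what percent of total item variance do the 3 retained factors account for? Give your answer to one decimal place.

62.8%

SS loadings by factor: 2.0831, 0.6212, 1.0660; total = 3.7703.
Total variance with 6 standardized items is 6, so the solution explains 3.7703/6 = 0.6284 = 62.84%.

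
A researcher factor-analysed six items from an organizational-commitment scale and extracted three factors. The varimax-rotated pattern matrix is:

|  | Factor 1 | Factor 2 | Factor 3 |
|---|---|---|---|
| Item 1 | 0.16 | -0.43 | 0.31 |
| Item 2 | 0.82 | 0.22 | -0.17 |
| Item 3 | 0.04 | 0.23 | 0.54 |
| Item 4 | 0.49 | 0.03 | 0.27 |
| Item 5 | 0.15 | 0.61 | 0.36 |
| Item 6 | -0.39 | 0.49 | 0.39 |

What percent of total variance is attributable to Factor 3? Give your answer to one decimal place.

SS loadings for Factor 3 = 0.31² + (-0.17)² + 0.54² + 0.27² + 0.36² + 0.39² = 0.7712
With 6 standardized items, total variance = 6. Proportion = 0.7712/6 = 0.1285 → 12.85%.

12.9%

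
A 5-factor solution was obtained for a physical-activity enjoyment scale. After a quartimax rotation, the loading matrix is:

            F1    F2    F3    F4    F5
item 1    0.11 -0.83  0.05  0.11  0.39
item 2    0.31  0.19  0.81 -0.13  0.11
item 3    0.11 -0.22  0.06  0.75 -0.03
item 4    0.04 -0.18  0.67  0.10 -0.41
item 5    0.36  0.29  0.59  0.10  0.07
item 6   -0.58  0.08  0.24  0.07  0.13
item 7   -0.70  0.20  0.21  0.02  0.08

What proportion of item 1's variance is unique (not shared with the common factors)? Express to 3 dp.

h² = 0.11² + (-0.83)² + 0.05² + 0.11² + 0.39² = 0.0121 + 0.6889 + 0.0025 + 0.0121 + 0.1521 = 0.8677
Uniqueness u² = 1 − h² = 1 − 0.8677 = 0.1323

0.132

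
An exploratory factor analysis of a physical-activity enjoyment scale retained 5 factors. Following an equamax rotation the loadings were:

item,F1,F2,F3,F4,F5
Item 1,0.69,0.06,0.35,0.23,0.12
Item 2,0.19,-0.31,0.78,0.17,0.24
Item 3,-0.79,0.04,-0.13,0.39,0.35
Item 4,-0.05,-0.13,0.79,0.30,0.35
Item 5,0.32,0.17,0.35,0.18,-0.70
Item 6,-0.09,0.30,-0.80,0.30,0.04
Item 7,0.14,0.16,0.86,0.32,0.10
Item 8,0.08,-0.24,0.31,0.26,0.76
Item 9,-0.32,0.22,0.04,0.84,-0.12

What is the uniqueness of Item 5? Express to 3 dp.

h² = 0.32² + 0.17² + 0.35² + 0.18² + (-0.70)² = 0.1024 + 0.0289 + 0.1225 + 0.0324 + 0.4900 = 0.7762
Uniqueness u² = 1 − h² = 1 − 0.7762 = 0.2238

0.224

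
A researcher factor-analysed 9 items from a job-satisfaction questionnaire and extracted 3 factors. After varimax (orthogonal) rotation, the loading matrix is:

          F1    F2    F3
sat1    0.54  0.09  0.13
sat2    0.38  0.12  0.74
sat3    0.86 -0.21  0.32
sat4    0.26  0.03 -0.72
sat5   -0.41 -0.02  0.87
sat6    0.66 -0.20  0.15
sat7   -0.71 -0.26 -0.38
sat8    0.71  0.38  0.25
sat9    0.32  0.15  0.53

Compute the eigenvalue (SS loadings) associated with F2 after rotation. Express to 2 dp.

0.34

SS loadings for F2 = 0.09² + 0.12² + (-0.21)² + 0.03² + (-0.02)² + (-0.20)² + (-0.26)² + 0.38² + 0.15² = 0.0081 + 0.0144 + 0.0441 + 0.0009 + 0.0004 + 0.0400 + 0.0676 + 0.1444 + 0.0225 = 0.3424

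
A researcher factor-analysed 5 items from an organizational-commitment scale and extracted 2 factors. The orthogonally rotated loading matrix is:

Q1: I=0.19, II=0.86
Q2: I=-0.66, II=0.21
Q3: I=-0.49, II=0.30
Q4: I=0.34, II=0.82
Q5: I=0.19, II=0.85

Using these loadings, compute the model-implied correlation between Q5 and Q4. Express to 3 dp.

0.762

r̂ = Σ λ_i·λ_j across factors = (0.19)(0.34) + (0.85)(0.82)
  = +0.0646 +0.6970 = 0.7616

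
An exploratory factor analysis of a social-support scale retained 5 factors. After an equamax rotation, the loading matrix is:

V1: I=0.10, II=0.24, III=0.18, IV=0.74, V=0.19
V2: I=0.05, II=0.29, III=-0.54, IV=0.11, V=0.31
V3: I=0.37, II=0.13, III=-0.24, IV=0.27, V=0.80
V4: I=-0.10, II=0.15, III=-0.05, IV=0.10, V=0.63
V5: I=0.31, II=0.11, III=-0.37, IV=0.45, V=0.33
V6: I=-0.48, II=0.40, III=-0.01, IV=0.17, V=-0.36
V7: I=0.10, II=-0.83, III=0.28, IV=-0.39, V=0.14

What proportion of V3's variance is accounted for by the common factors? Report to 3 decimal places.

0.924

h² = 0.37² + 0.13² + (-0.24)² + 0.27² + 0.80² = 0.1369 + 0.0169 + 0.0576 + 0.0729 + 0.6400 = 0.9243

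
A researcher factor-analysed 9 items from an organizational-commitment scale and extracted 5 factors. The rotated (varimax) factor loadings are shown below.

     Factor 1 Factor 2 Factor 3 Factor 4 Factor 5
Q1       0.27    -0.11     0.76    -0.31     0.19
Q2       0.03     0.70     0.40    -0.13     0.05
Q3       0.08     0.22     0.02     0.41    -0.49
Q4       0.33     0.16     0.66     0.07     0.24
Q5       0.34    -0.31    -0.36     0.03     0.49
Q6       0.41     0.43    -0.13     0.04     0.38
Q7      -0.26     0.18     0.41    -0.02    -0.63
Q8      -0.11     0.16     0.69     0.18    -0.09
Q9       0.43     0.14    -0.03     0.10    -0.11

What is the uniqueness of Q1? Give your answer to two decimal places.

0.21

h² = 0.27² + (-0.11)² + 0.76² + (-0.31)² + 0.19² = 0.0729 + 0.0121 + 0.5776 + 0.0961 + 0.0361 = 0.7948
Uniqueness u² = 1 − h² = 1 − 0.7948 = 0.2052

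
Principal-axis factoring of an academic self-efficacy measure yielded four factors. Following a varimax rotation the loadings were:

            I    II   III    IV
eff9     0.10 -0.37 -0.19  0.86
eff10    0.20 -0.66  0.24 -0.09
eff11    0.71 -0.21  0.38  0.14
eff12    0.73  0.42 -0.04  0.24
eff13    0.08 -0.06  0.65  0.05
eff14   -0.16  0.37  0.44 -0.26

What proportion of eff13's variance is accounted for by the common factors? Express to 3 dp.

0.435

h² = 0.08² + (-0.06)² + 0.65² + 0.05² = 0.0064 + 0.0036 + 0.4225 + 0.0025 = 0.4350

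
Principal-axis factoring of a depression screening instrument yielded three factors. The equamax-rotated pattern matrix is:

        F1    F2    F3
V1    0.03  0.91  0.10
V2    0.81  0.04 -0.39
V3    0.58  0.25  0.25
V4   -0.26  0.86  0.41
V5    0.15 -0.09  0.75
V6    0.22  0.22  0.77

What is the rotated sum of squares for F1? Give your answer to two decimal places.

1.13

SS loadings for F1 = 0.03² + 0.81² + 0.58² + (-0.26)² + 0.15² + 0.22² = 0.0009 + 0.6561 + 0.3364 + 0.0676 + 0.0225 + 0.0484 = 1.1319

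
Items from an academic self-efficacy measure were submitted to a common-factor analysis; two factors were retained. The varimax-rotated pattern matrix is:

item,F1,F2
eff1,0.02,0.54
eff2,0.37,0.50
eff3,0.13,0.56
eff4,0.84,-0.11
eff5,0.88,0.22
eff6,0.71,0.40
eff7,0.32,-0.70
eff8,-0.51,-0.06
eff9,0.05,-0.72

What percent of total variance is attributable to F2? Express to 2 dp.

SS loadings for F2 = 0.54² + 0.50² + 0.56² + (-0.11)² + 0.22² + 0.40² + (-0.70)² + (-0.06)² + (-0.72)² = 2.0877
With 9 standardized items, total variance = 9. Proportion = 2.0877/9 = 0.2320 → 23.20%.

23.20%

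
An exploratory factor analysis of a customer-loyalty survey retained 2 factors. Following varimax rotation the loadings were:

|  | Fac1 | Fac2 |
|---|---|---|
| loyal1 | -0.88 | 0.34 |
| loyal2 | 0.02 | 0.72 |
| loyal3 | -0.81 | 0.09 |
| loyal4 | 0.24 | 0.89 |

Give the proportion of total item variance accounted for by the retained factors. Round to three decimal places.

SS loadings by factor: 1.4885, 1.4342; total = 2.9227.
Total variance with 4 standardized items is 4, so the solution explains 2.9227/4 = 0.7307.

0.731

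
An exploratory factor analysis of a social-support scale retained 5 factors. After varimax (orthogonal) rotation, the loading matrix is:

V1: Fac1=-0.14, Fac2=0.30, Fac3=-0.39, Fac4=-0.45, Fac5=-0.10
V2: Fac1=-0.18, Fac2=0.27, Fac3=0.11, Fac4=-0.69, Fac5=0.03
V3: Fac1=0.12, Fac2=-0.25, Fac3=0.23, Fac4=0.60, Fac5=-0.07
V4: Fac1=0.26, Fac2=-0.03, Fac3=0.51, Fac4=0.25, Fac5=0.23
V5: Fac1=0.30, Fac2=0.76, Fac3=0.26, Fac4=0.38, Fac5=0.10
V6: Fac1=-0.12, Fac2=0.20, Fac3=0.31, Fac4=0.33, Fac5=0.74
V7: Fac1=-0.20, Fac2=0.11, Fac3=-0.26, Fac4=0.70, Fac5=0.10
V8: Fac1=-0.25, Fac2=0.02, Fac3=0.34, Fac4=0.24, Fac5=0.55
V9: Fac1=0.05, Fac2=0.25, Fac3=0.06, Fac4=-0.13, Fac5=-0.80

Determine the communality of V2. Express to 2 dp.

0.59

h² = (-0.18)² + 0.27² + 0.11² + (-0.69)² + 0.03² = 0.0324 + 0.0729 + 0.0121 + 0.4761 + 0.0009 = 0.5944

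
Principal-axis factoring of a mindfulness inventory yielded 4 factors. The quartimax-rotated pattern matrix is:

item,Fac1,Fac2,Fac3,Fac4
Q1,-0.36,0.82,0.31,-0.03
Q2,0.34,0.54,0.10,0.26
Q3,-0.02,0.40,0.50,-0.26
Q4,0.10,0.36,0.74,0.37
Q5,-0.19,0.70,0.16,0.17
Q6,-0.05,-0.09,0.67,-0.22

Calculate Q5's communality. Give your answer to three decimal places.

0.581

h² = (-0.19)² + 0.70² + 0.16² + 0.17² = 0.0361 + 0.4900 + 0.0256 + 0.0289 = 0.5806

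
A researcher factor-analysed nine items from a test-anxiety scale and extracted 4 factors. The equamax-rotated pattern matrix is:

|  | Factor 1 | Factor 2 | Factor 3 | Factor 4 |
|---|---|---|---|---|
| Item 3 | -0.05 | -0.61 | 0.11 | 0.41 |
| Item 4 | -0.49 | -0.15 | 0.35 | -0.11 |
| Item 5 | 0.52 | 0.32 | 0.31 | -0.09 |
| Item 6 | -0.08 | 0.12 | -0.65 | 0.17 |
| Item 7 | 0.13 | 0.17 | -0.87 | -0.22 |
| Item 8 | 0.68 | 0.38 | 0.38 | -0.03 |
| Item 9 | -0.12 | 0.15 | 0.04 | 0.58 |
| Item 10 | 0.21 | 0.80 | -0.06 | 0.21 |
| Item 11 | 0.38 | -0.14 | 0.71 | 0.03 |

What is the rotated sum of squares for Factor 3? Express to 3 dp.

2.064

SS loadings for Factor 3 = 0.11² + 0.35² + 0.31² + (-0.65)² + (-0.87)² + 0.38² + 0.04² + (-0.06)² + 0.71² = 0.0121 + 0.1225 + 0.0961 + 0.4225 + 0.7569 + 0.1444 + 0.0016 + 0.0036 + 0.5041 = 2.0638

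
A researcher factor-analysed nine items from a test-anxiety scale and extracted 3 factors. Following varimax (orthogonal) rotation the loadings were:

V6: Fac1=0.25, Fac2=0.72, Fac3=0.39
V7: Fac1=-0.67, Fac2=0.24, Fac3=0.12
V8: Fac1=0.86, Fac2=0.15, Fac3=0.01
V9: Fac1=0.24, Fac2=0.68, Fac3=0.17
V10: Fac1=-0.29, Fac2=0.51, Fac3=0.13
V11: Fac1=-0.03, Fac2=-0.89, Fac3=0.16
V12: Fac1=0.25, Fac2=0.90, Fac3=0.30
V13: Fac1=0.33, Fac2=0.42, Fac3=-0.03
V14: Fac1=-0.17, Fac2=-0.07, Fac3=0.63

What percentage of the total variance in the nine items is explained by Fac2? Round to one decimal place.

34.5%

SS loadings for Fac2 = 0.72² + 0.24² + 0.15² + 0.68² + 0.51² + (-0.89)² + 0.90² + 0.42² + (-0.07)² = 3.1044
With 9 standardized items, total variance = 9. Proportion = 3.1044/9 = 0.3449 → 34.49%.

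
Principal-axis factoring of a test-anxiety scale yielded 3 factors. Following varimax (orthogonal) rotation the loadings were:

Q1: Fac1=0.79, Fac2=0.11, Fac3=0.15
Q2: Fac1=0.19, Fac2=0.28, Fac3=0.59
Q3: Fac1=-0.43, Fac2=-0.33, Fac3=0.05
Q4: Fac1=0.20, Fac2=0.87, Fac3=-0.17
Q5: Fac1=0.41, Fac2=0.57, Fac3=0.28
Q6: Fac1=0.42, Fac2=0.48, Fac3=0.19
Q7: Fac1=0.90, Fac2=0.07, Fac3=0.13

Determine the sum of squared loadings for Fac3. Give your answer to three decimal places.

0.533

SS loadings for Fac3 = 0.15² + 0.59² + 0.05² + (-0.17)² + 0.28² + 0.19² + 0.13² = 0.0225 + 0.3481 + 0.0025 + 0.0289 + 0.0784 + 0.0361 + 0.0169 = 0.5334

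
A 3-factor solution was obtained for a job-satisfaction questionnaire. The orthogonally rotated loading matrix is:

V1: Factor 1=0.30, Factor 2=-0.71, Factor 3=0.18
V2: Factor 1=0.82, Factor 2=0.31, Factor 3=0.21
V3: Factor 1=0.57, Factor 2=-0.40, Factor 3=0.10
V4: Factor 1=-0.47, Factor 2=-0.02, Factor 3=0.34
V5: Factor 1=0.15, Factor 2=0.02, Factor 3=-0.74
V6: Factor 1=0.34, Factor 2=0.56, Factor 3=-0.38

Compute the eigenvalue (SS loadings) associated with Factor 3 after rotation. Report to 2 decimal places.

SS loadings for Factor 3 = 0.18² + 0.21² + 0.10² + 0.34² + (-0.74)² + (-0.38)² = 0.0324 + 0.0441 + 0.0100 + 0.1156 + 0.5476 + 0.1444 = 0.8941

0.89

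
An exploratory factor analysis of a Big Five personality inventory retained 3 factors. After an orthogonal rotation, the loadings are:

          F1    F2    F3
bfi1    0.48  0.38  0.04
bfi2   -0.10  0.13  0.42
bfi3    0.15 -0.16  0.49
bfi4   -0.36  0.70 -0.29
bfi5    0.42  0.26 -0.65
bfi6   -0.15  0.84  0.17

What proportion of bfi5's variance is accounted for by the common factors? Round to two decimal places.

0.67

h² = 0.42² + 0.26² + (-0.65)² = 0.1764 + 0.0676 + 0.4225 = 0.6665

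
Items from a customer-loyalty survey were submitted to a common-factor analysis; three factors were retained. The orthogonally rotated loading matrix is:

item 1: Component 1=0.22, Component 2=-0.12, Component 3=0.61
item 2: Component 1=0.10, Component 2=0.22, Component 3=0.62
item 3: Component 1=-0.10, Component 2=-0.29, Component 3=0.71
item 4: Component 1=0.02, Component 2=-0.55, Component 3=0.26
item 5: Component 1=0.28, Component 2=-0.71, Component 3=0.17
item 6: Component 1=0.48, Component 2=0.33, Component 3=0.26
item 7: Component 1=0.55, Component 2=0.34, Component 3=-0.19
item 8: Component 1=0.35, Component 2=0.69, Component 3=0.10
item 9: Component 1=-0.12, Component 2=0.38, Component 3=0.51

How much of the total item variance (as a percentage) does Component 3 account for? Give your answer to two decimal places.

SS loadings for Component 3 = 0.61² + 0.62² + 0.71² + 0.26² + 0.17² + 0.26² + (-0.19)² + 0.10² + 0.51² = 1.7309
With 9 standardized items, total variance = 9. Proportion = 1.7309/9 = 0.1923 → 19.23%.

19.23%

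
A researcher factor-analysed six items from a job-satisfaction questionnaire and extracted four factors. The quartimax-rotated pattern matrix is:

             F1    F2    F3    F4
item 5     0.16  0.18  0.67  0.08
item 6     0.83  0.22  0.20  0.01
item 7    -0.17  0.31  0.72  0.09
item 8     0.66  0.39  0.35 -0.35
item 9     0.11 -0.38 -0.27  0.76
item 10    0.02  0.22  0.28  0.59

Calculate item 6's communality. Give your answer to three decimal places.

0.777

h² = 0.83² + 0.22² + 0.20² + 0.01² = 0.6889 + 0.0484 + 0.0400 + 0.0001 = 0.7774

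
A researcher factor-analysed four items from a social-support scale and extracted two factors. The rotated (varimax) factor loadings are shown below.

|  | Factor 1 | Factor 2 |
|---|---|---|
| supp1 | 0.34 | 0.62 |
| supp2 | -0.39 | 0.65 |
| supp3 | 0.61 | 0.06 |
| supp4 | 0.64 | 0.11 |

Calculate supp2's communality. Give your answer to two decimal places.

0.57

h² = (-0.39)² + 0.65² = 0.1521 + 0.4225 = 0.5746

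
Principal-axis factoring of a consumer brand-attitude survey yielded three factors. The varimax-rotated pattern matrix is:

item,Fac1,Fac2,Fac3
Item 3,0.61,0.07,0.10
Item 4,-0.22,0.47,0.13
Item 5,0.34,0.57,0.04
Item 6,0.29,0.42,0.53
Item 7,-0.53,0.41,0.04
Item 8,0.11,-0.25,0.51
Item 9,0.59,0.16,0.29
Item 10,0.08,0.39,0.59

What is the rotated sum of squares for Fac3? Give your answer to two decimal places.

SS loadings for Fac3 = 0.10² + 0.13² + 0.04² + 0.53² + 0.04² + 0.51² + 0.29² + 0.59² = 0.0100 + 0.0169 + 0.0016 + 0.2809 + 0.0016 + 0.2601 + 0.0841 + 0.3481 = 1.0033

1.00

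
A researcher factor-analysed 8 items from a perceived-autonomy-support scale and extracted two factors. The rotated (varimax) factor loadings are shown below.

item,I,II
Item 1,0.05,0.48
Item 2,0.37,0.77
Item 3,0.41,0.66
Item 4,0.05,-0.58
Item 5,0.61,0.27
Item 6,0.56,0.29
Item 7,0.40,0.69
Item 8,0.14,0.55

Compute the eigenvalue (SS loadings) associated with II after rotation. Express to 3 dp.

SS loadings for II = 0.48² + 0.77² + 0.66² + (-0.58)² + 0.27² + 0.29² + 0.69² + 0.55² = 0.2304 + 0.5929 + 0.4356 + 0.3364 + 0.0729 + 0.0841 + 0.4761 + 0.3025 = 2.5309

2.531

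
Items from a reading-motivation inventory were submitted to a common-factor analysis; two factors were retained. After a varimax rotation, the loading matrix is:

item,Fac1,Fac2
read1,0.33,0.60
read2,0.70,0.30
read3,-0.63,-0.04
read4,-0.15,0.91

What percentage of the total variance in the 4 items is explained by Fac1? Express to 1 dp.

25.5%

SS loadings for Fac1 = 0.33² + 0.70² + (-0.63)² + (-0.15)² = 1.0183
With 4 standardized items, total variance = 4. Proportion = 1.0183/4 = 0.2546 → 25.46%.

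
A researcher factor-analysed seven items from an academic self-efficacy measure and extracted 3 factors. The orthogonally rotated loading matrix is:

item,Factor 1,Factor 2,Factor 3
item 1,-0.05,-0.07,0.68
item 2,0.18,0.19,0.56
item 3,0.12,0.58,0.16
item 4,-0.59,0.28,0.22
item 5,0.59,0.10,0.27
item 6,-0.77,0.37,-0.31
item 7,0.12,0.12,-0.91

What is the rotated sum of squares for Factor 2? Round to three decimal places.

0.617

SS loadings for Factor 2 = (-0.07)² + 0.19² + 0.58² + 0.28² + 0.10² + 0.37² + 0.12² = 0.0049 + 0.0361 + 0.3364 + 0.0784 + 0.0100 + 0.1369 + 0.0144 = 0.6171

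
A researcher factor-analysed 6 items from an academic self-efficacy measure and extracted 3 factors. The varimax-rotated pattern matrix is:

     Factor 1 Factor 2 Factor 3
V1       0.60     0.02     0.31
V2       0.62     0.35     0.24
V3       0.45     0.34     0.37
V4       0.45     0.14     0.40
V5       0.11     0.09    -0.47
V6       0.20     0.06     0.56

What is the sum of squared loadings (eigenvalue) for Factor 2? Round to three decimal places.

SS loadings for Factor 2 = 0.02² + 0.35² + 0.34² + 0.14² + 0.09² + 0.06² = 0.0004 + 0.1225 + 0.1156 + 0.0196 + 0.0081 + 0.0036 = 0.2698

0.270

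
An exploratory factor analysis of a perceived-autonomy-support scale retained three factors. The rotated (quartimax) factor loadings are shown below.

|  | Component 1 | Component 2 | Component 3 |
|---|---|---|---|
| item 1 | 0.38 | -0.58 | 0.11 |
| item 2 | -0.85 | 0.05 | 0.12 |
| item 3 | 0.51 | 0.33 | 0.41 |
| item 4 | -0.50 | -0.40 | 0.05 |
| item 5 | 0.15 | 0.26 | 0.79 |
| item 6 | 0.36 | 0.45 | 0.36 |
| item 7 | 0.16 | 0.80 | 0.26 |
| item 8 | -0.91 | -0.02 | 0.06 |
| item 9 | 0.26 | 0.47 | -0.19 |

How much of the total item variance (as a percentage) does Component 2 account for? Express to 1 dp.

SS loadings for Component 2 = (-0.58)² + 0.05² + 0.33² + (-0.40)² + 0.26² + 0.45² + 0.80² + (-0.02)² + 0.47² = 1.7392
With 9 standardized items, total variance = 9. Proportion = 1.7392/9 = 0.1932 → 19.32%.

19.3%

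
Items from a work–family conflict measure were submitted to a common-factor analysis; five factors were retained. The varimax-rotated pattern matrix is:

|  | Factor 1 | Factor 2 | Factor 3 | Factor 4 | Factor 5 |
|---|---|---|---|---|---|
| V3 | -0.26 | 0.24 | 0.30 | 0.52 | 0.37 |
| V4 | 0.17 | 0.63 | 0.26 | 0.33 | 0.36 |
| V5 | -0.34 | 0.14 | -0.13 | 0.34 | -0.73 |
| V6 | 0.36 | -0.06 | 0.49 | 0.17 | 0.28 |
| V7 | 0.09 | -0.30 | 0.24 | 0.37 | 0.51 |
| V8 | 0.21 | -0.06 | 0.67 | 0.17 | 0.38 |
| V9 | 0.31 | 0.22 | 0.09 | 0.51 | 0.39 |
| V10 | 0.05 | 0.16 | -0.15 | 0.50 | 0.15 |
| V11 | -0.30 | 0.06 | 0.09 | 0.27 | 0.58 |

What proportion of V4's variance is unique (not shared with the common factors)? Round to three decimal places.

0.268

h² = 0.17² + 0.63² + 0.26² + 0.33² + 0.36² = 0.0289 + 0.3969 + 0.0676 + 0.1089 + 0.1296 = 0.7319
Uniqueness u² = 1 − h² = 1 − 0.7319 = 0.2681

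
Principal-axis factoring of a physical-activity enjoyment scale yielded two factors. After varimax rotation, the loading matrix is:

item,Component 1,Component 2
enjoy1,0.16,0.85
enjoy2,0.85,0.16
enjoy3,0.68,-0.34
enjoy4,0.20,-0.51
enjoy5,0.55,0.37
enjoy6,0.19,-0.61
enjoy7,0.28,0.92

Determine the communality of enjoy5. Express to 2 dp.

0.44

h² = 0.55² + 0.37² = 0.3025 + 0.1369 = 0.4394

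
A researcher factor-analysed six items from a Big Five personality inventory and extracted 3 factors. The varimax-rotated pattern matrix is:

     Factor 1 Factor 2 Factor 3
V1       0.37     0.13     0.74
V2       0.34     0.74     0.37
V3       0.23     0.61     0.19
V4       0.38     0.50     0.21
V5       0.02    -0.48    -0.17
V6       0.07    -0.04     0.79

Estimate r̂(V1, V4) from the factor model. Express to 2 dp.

r̂ = Σ λ_i·λ_j across factors = (0.37)(0.38) + (0.13)(0.50) + (0.74)(0.21)
  = +0.1406 +0.0650 +0.1554 = 0.3610

0.36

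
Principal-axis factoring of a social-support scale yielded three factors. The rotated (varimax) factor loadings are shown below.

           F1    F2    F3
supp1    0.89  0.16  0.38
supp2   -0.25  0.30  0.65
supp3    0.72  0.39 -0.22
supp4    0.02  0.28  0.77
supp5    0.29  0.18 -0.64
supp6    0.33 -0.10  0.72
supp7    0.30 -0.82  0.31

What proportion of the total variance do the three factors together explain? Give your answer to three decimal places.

Communalities: 0.9621, 0.5750, 0.7189, 0.6717, 0.5261, 0.6373, 0.8585; Σh² = 4.9496.
Total variance with 7 standardized items is 7, so the solution explains 4.9496/7 = 0.7071.

0.707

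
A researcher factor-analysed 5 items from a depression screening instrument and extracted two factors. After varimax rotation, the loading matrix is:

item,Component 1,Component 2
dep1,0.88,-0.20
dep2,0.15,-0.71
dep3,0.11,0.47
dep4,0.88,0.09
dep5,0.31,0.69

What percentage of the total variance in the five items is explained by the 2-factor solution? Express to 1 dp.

SS loadings by factor: 1.6795, 1.2492; total = 2.9287.
Total variance with 5 standardized items is 5, so the solution explains 2.9287/5 = 0.5857 = 58.57%.

58.6%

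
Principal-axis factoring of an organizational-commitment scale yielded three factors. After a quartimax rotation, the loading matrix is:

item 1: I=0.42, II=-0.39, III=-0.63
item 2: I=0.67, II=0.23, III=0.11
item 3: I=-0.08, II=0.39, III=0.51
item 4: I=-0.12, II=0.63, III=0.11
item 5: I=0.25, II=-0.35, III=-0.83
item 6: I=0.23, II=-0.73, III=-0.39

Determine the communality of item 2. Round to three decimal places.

0.514

h² = 0.67² + 0.23² + 0.11² = 0.4489 + 0.0529 + 0.0121 = 0.5139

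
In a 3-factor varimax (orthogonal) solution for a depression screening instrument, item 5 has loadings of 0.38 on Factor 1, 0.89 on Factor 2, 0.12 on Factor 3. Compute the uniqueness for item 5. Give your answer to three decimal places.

0.049

h² = 0.38² + 0.89² + 0.12² = 0.1444 + 0.7921 + 0.0144 = 0.9509
Uniqueness u² = 1 − h² = 1 − 0.9509 = 0.0491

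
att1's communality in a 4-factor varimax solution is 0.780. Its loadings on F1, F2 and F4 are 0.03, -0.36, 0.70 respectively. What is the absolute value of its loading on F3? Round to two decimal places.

Under orthogonal rotation h² = Σλ², so λ_F3² = h² − (0.6205) = 0.780 − 0.6205 = 0.1595.
|λ| = √0.1595 = 0.3994.

0.40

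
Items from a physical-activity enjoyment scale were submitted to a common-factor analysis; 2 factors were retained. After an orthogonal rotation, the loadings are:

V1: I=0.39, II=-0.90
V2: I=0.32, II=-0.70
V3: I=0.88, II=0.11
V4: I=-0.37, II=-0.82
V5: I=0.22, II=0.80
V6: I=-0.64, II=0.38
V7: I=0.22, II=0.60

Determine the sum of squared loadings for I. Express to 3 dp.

1.672

SS loadings for I = 0.39² + 0.32² + 0.88² + (-0.37)² + 0.22² + (-0.64)² + 0.22² = 0.1521 + 0.1024 + 0.7744 + 0.1369 + 0.0484 + 0.4096 + 0.0484 = 1.6722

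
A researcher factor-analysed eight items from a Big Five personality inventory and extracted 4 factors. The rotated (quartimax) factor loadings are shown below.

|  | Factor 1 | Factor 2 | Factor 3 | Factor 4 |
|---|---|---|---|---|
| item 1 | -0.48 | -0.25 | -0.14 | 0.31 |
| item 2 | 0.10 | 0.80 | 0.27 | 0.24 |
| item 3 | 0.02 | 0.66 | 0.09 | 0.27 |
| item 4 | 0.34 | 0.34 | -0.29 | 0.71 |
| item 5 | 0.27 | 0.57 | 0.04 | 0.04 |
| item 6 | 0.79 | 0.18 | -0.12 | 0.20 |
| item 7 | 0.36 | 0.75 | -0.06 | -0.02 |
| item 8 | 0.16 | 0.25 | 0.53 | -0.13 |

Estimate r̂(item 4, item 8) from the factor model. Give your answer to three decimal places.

-0.107

r̂ = Σ λ_i·λ_j across factors = (0.34)(0.16) + (0.34)(0.25) + (-0.29)(0.53) + (0.71)(-0.13)
  = +0.0544 +0.0850 -0.1537 -0.0923 = -0.1066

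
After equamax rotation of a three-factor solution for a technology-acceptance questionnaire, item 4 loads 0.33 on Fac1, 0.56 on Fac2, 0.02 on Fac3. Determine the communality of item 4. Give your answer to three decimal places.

0.423

h² = 0.33² + 0.56² + 0.02² = 0.1089 + 0.3136 + 0.0004 = 0.4229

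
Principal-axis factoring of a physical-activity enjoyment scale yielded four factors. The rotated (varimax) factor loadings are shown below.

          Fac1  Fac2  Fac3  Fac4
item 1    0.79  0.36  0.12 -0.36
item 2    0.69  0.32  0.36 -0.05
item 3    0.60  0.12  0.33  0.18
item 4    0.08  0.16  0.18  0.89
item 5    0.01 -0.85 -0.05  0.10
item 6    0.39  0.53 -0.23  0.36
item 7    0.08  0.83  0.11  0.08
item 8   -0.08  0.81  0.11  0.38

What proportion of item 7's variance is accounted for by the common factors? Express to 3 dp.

h² = 0.08² + 0.83² + 0.11² + 0.08² = 0.0064 + 0.6889 + 0.0121 + 0.0064 = 0.7138

0.714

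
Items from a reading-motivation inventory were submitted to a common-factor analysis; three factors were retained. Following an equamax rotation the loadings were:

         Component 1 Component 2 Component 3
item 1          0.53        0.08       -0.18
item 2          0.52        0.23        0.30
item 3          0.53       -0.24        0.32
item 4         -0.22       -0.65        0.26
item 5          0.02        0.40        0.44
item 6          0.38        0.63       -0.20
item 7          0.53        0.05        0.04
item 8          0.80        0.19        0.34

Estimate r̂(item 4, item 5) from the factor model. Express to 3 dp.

r̂ = Σ λ_i·λ_j across factors = (-0.22)(0.02) + (-0.65)(0.40) + (0.26)(0.44)
  = -0.0044 -0.2600 +0.1144 = -0.1500

-0.150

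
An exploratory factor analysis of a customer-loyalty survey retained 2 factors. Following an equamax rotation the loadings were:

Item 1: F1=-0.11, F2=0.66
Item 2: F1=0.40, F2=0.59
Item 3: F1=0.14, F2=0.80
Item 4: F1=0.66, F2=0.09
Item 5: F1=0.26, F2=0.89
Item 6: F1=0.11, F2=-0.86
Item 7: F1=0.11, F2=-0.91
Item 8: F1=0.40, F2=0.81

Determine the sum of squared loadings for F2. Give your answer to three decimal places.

4.448

SS loadings for F2 = 0.66² + 0.59² + 0.80² + 0.09² + 0.89² + (-0.86)² + (-0.91)² + 0.81² = 0.4356 + 0.3481 + 0.6400 + 0.0081 + 0.7921 + 0.7396 + 0.8281 + 0.6561 = 4.4477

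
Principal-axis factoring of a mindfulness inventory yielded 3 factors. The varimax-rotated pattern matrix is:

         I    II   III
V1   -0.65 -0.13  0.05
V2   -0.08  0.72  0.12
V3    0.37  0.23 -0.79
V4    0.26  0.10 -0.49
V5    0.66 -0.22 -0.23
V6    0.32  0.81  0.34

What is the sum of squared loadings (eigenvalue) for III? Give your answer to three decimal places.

SS loadings for III = 0.05² + 0.12² + (-0.79)² + (-0.49)² + (-0.23)² + 0.34² = 0.0025 + 0.0144 + 0.6241 + 0.2401 + 0.0529 + 0.1156 = 1.0496

1.050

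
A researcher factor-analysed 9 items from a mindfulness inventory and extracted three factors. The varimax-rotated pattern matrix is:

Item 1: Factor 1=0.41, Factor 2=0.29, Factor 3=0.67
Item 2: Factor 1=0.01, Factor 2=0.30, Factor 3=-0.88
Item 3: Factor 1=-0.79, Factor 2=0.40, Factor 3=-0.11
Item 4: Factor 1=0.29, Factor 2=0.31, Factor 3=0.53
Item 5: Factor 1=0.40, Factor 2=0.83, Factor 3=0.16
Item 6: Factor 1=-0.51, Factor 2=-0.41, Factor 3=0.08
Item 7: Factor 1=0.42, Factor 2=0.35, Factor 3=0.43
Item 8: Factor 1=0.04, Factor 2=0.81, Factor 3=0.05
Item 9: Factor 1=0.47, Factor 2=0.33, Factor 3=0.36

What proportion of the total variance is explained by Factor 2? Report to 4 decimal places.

0.2416

SS loadings for Factor 2 = 0.29² + 0.30² + 0.40² + 0.31² + 0.83² + (-0.41)² + 0.35² + 0.81² + 0.33² = 2.1747
Proportion of variance = 2.1747 / 9 = 0.2416.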